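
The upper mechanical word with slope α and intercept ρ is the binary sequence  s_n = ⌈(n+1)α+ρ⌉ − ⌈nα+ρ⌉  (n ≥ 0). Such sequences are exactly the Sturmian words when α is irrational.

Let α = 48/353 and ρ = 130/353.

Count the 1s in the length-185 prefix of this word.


#1s = Σ_{n=0}^{184} s_n = Σ_{n=0}^{184} (⌈(n+1)α+ρ⌉ − ⌈nα+ρ⌉)
the sum telescopes: every ⌈nα+ρ⌉ with 0 < n < 185 appears once with + and once with −, leaving ⌈185α+ρ⌉ − ⌈0·α+ρ⌉
185α + ρ = (185·48 + 130) / 353 = 9010/353
ρ = 130/353
⌈9010/353⌉ = 26,  ⌈130/353⌉ = 1
#1s = 26 − 1 = 25

25


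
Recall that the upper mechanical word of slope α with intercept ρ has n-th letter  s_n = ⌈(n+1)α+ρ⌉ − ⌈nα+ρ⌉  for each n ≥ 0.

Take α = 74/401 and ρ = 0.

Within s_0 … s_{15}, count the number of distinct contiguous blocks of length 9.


t_n = ⌈(n·74)/401⌉ for n = 0 … 16:
  n=0…9: ⌈0/401⌉=0 ⌈74/401⌉=1 ⌈148/401⌉=1 ⌈222/401⌉=1 ⌈296/401⌉=1 ⌈370/401⌉=1 ⌈444/401⌉=2 ⌈518/401⌉=2 ⌈592/401⌉=2 ⌈666/401⌉=2
  n=10…16: ⌈740/401⌉=2 ⌈814/401⌉=3 ⌈888/401⌉=3 ⌈962/401⌉=3 ⌈1036/401⌉=3 ⌈1110/401⌉=3 ⌈1184/401⌉=3
s_n = t_(n+1) − t_n for n = 0 … 15 gives
prefix = 1000010000100000
slide a length-9 window over [0..8] … [7..15] (8 windows); first occurrence of each distinct factor:
  [  0..  8] 100001000
  [  1..  9] 000010000
  [  2.. 10] 000100001
  [  3.. 11] 001000010
  [  4.. 12] 010000100
  [  7.. 15] 000100000
  (the other 2 windows repeat one of these)
distinct factors: {000010000, 000100000, 000100001, 001000010, 010000100, 100001000}
count = 6  (Sturmian bound for length 9 is 10)

6


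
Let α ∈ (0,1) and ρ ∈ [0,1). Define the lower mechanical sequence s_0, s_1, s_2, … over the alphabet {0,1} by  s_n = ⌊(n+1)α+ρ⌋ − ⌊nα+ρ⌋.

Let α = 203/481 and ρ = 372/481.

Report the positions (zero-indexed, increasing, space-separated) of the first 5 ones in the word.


0 2 5 7 10

n=0: ⌊575/481⌋−⌊372/481⌋ = 1−0 = 1  ← one
n=1: ⌊778/481⌋−⌊575/481⌋ = 1−1 = 0
n=2: ⌊981/481⌋−⌊778/481⌋ = 2−1 = 1  ← one
n=3: ⌊1184/481⌋−⌊981/481⌋ = 2−2 = 0
n=4: ⌊1387/481⌋−⌊1184/481⌋ = 2−2 = 0
n=5: ⌊1590/481⌋−⌊1387/481⌋ = 3−2 = 1  ← one
n=6: ⌊1793/481⌋−⌊1590/481⌋ = 3−3 = 0
n=7: ⌊1996/481⌋−⌊1793/481⌋ = 4−3 = 1  ← one
n=8: ⌊2199/481⌋−⌊1996/481⌋ = 4−4 = 0
n=9: ⌊2402/481⌋−⌊2199/481⌋ = 4−4 = 0
n=10: ⌊2605/481⌋−⌊2402/481⌋ = 5−4 = 1  ← one
positions of the first 5 ones: 0 2 5 7 10


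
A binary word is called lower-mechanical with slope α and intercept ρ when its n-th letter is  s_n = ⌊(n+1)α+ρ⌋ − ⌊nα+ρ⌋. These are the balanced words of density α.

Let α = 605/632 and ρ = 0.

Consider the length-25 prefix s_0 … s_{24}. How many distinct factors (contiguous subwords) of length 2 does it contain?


3

t_n = ⌊(n·605)/632⌋ for n = 0 … 25:
  n=0…9: ⌊0/632⌋=0 ⌊605/632⌋=0 ⌊1210/632⌋=1 ⌊1815/632⌋=2 ⌊2420/632⌋=3 ⌊3025/632⌋=4 ⌊3630/632⌋=5 ⌊4235/632⌋=6 ⌊4840/632⌋=7 ⌊5445/632⌋=8
  n=10…19: ⌊6050/632⌋=9 ⌊6655/632⌋=10 ⌊7260/632⌋=11 ⌊7865/632⌋=12 ⌊8470/632⌋=13 ⌊9075/632⌋=14 ⌊9680/632⌋=15 ⌊10285/632⌋=16 ⌊10890/632⌋=17 ⌊11495/632⌋=18
  n=20…25: ⌊12100/632⌋=19 ⌊12705/632⌋=20 ⌊13310/632⌋=21 ⌊13915/632⌋=22 ⌊14520/632⌋=22 ⌊15125/632⌋=23
s_n = t_(n+1) − t_n for n = 0 … 24 gives
prefix = 0111111111111111111111101
slide a length-2 window over [0..1] … [23..24] (24 windows); first occurrence of each distinct factor:
  [  0..  1] 01
  [  1..  2] 11
  [ 22.. 23] 10
  (the other 21 windows repeat one of these)
distinct factors: {01, 10, 11}
count = 3  (Sturmian bound for length 2 is 3)


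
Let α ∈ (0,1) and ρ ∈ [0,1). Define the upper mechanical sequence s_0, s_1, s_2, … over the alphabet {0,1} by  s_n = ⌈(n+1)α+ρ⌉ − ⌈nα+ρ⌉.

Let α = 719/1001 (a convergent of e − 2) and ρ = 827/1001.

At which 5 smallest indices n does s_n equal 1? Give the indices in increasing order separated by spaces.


n=0: ⌈1546/1001⌉−⌈827/1001⌉ = 2−1 = 1  ← one
n=1: ⌈2265/1001⌉−⌈1546/1001⌉ = 3−2 = 1  ← one
n=2: ⌈2984/1001⌉−⌈2265/1001⌉ = 3−3 = 0
n=3: ⌈3703/1001⌉−⌈2984/1001⌉ = 4−3 = 1  ← one
n=4: ⌈4422/1001⌉−⌈3703/1001⌉ = 5−4 = 1  ← one
n=5: ⌈5141/1001⌉−⌈4422/1001⌉ = 6−5 = 1  ← one
positions of the first 5 ones: 0 1 3 4 5

0 1 3 4 5


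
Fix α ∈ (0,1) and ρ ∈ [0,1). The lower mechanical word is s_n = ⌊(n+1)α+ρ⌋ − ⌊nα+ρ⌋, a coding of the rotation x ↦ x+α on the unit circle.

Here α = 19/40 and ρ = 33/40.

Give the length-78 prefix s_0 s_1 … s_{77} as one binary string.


n=0: ⌊(1·19+33)/40⌋ − ⌊(0·19+33)/40⌋ = ⌊52/40⌋ − ⌊33/40⌋ = 1 − 0 = 1
n=1: ⌊(2·19+33)/40⌋ − ⌊(1·19+33)/40⌋ = ⌊71/40⌋ − ⌊52/40⌋ = 1 − 1 = 0
n=2: ⌊(3·19+33)/40⌋ − ⌊(2·19+33)/40⌋ = ⌊90/40⌋ − ⌊71/40⌋ = 2 − 1 = 1
n=3: ⌊(4·19+33)/40⌋ − ⌊(3·19+33)/40⌋ = ⌊109/40⌋ − ⌊90/40⌋ = 2 − 2 = 0
n=4: ⌊(5·19+33)/40⌋ − ⌊(4·19+33)/40⌋ = ⌊128/40⌋ − ⌊109/40⌋ = 3 − 2 = 1
n=5: ⌊(6·19+33)/40⌋ − ⌊(5·19+33)/40⌋ = ⌊147/40⌋ − ⌊128/40⌋ = 3 − 3 = 0
n=6: ⌊(7·19+33)/40⌋ − ⌊(6·19+33)/40⌋ = ⌊166/40⌋ − ⌊147/40⌋ = 4 − 3 = 1
n=7: ⌊(8·19+33)/40⌋ − ⌊(7·19+33)/40⌋ = ⌊185/40⌋ − ⌊166/40⌋ = 4 − 4 = 0
n=8: ⌊(9·19+33)/40⌋ − ⌊(8·19+33)/40⌋ = ⌊204/40⌋ − ⌊185/40⌋ = 5 − 4 = 1
n=9: ⌊(10·19+33)/40⌋ − ⌊(9·19+33)/40⌋ = ⌊223/40⌋ − ⌊204/40⌋ = 5 − 5 = 0
n=10: ⌊(11·19+33)/40⌋ − ⌊(10·19+33)/40⌋ = ⌊242/40⌋ − ⌊223/40⌋ = 6 − 5 = 1
n=11: ⌊(12·19+33)/40⌋ − ⌊(11·19+33)/40⌋ = ⌊261/40⌋ − ⌊242/40⌋ = 6 − 6 = 0
n=12: ⌊(13·19+33)/40⌋ − ⌊(12·19+33)/40⌋ = ⌊280/40⌋ − ⌊261/40⌋ = 7 − 6 = 1
n=13: ⌊(14·19+33)/40⌋ − ⌊(13·19+33)/40⌋ = ⌊299/40⌋ − ⌊280/40⌋ = 7 − 7 = 0
n=14: ⌊(15·19+33)/40⌋ − ⌊(14·19+33)/40⌋ = ⌊318/40⌋ − ⌊299/40⌋ = 7 − 7 = 0
n=15: ⌊(16·19+33)/40⌋ − ⌊(15·19+33)/40⌋ = ⌊337/40⌋ − ⌊318/40⌋ = 8 − 7 = 1
n=16: ⌊(17·19+33)/40⌋ − ⌊(16·19+33)/40⌋ = ⌊356/40⌋ − ⌊337/40⌋ = 8 − 8 = 0
n=17: ⌊(18·19+33)/40⌋ − ⌊(17·19+33)/40⌋ = ⌊375/40⌋ − ⌊356/40⌋ = 9 − 8 = 1
n=18: ⌊(19·19+33)/40⌋ − ⌊(18·19+33)/40⌋ = ⌊394/40⌋ − ⌊375/40⌋ = 9 − 9 = 0
n=19: ⌊(20·19+33)/40⌋ − ⌊(19·19+33)/40⌋ = ⌊413/40⌋ − ⌊394/40⌋ = 10 − 9 = 1
n=20: ⌊(21·19+33)/40⌋ − ⌊(20·19+33)/40⌋ = ⌊432/40⌋ − ⌊413/40⌋ = 10 − 10 = 0
n=21: ⌊(22·19+33)/40⌋ − ⌊(21·19+33)/40⌋ = ⌊451/40⌋ − ⌊432/40⌋ = 11 − 10 = 1
n=22: ⌊(23·19+33)/40⌋ − ⌊(22·19+33)/40⌋ = ⌊470/40⌋ − ⌊451/40⌋ = 11 − 11 = 0
n=23: ⌊(24·19+33)/40⌋ − ⌊(23·19+33)/40⌋ = ⌊489/40⌋ − ⌊470/40⌋ = 12 − 11 = 1
n=24: ⌊(25·19+33)/40⌋ − ⌊(24·19+33)/40⌋ = ⌊508/40⌋ − ⌊489/40⌋ = 12 − 12 = 0
n=25: ⌊(26·19+33)/40⌋ − ⌊(25·19+33)/40⌋ = ⌊527/40⌋ − ⌊508/40⌋ = 13 − 12 = 1
n=26: ⌊(27·19+33)/40⌋ − ⌊(26·19+33)/40⌋ = ⌊546/40⌋ − ⌊527/40⌋ = 13 − 13 = 0
n=27: ⌊(28·19+33)/40⌋ − ⌊(27·19+33)/40⌋ = ⌊565/40⌋ − ⌊546/40⌋ = 14 − 13 = 1
n=28: ⌊(29·19+33)/40⌋ − ⌊(28·19+33)/40⌋ = ⌊584/40⌋ − ⌊565/40⌋ = 14 − 14 = 0
n=29: ⌊(30·19+33)/40⌋ − ⌊(29·19+33)/40⌋ = ⌊603/40⌋ − ⌊584/40⌋ = 15 − 14 = 1
n=30: ⌊(31·19+33)/40⌋ − ⌊(30·19+33)/40⌋ = ⌊622/40⌋ − ⌊603/40⌋ = 15 − 15 = 0
n=31: ⌊(32·19+33)/40⌋ − ⌊(31·19+33)/40⌋ = ⌊641/40⌋ − ⌊622/40⌋ = 16 − 15 = 1
n=32: ⌊(33·19+33)/40⌋ − ⌊(32·19+33)/40⌋ = ⌊660/40⌋ − ⌊641/40⌋ = 16 − 16 = 0
n=33: ⌊(34·19+33)/40⌋ − ⌊(33·19+33)/40⌋ = ⌊679/40⌋ − ⌊660/40⌋ = 16 − 16 = 0
n=34: ⌊(35·19+33)/40⌋ − ⌊(34·19+33)/40⌋ = ⌊698/40⌋ − ⌊679/40⌋ = 17 − 16 = 1
n=35: ⌊(36·19+33)/40⌋ − ⌊(35·19+33)/40⌋ = ⌊717/40⌋ − ⌊698/40⌋ = 17 − 17 = 0
n=36: ⌊(37·19+33)/40⌋ − ⌊(36·19+33)/40⌋ = ⌊736/40⌋ − ⌊717/40⌋ = 18 − 17 = 1
n=37: ⌊(38·19+33)/40⌋ − ⌊(37·19+33)/40⌋ = ⌊755/40⌋ − ⌊736/40⌋ = 18 − 18 = 0
n=38: ⌊(39·19+33)/40⌋ − ⌊(38·19+33)/40⌋ = ⌊774/40⌋ − ⌊755/40⌋ = 19 − 18 = 1
n=39: ⌊(40·19+33)/40⌋ − ⌊(39·19+33)/40⌋ = ⌊793/40⌋ − ⌊774/40⌋ = 19 − 19 = 0
n=40: ⌊(41·19+33)/40⌋ − ⌊(40·19+33)/40⌋ = ⌊812/40⌋ − ⌊793/40⌋ = 20 − 19 = 1
n=41: ⌊(42·19+33)/40⌋ − ⌊(41·19+33)/40⌋ = ⌊831/40⌋ − ⌊812/40⌋ = 20 − 20 = 0
n=42: ⌊(43·19+33)/40⌋ − ⌊(42·19+33)/40⌋ = ⌊850/40⌋ − ⌊831/40⌋ = 21 − 20 = 1
n=43: ⌊(44·19+33)/40⌋ − ⌊(43·19+33)/40⌋ = ⌊869/40⌋ − ⌊850/40⌋ = 21 − 21 = 0
n=44: ⌊(45·19+33)/40⌋ − ⌊(44·19+33)/40⌋ = ⌊888/40⌋ − ⌊869/40⌋ = 22 − 21 = 1
n=45: ⌊(46·19+33)/40⌋ − ⌊(45·19+33)/40⌋ = ⌊907/40⌋ − ⌊888/40⌋ = 22 − 22 = 0
n=46: ⌊(47·19+33)/40⌋ − ⌊(46·19+33)/40⌋ = ⌊926/40⌋ − ⌊907/40⌋ = 23 − 22 = 1
n=47: ⌊(48·19+33)/40⌋ − ⌊(47·19+33)/40⌋ = ⌊945/40⌋ − ⌊926/40⌋ = 23 − 23 = 0
n=48: ⌊(49·19+33)/40⌋ − ⌊(48·19+33)/40⌋ = ⌊964/40⌋ − ⌊945/40⌋ = 24 − 23 = 1
n=49: ⌊(50·19+33)/40⌋ − ⌊(49·19+33)/40⌋ = ⌊983/40⌋ − ⌊964/40⌋ = 24 − 24 = 0
n=50: ⌊(51·19+33)/40⌋ − ⌊(50·19+33)/40⌋ = ⌊1002/40⌋ − ⌊983/40⌋ = 25 − 24 = 1
n=51: ⌊(52·19+33)/40⌋ − ⌊(51·19+33)/40⌋ = ⌊1021/40⌋ − ⌊1002/40⌋ = 25 − 25 = 0
n=52: ⌊(53·19+33)/40⌋ − ⌊(52·19+33)/40⌋ = ⌊1040/40⌋ − ⌊1021/40⌋ = 26 − 25 = 1
n=53: ⌊(54·19+33)/40⌋ − ⌊(53·19+33)/40⌋ = ⌊1059/40⌋ − ⌊1040/40⌋ = 26 − 26 = 0
n=54: ⌊(55·19+33)/40⌋ − ⌊(54·19+33)/40⌋ = ⌊1078/40⌋ − ⌊1059/40⌋ = 26 − 26 = 0
n=55: ⌊(56·19+33)/40⌋ − ⌊(55·19+33)/40⌋ = ⌊1097/40⌋ − ⌊1078/40⌋ = 27 − 26 = 1
n=56: ⌊(57·19+33)/40⌋ − ⌊(56·19+33)/40⌋ = ⌊1116/40⌋ − ⌊1097/40⌋ = 27 − 27 = 0
n=57: ⌊(58·19+33)/40⌋ − ⌊(57·19+33)/40⌋ = ⌊1135/40⌋ − ⌊1116/40⌋ = 28 − 27 = 1
n=58: ⌊(59·19+33)/40⌋ − ⌊(58·19+33)/40⌋ = ⌊1154/40⌋ − ⌊1135/40⌋ = 28 − 28 = 0
n=59: ⌊(60·19+33)/40⌋ − ⌊(59·19+33)/40⌋ = ⌊1173/40⌋ − ⌊1154/40⌋ = 29 − 28 = 1
n=60: ⌊(61·19+33)/40⌋ − ⌊(60·19+33)/40⌋ = ⌊1192/40⌋ − ⌊1173/40⌋ = 29 − 29 = 0
n=61: ⌊(62·19+33)/40⌋ − ⌊(61·19+33)/40⌋ = ⌊1211/40⌋ − ⌊1192/40⌋ = 30 − 29 = 1
n=62: ⌊(63·19+33)/40⌋ − ⌊(62·19+33)/40⌋ = ⌊1230/40⌋ − ⌊1211/40⌋ = 30 − 30 = 0
n=63: ⌊(64·19+33)/40⌋ − ⌊(63·19+33)/40⌋ = ⌊1249/40⌋ − ⌊1230/40⌋ = 31 − 30 = 1
n=64: ⌊(65·19+33)/40⌋ − ⌊(64·19+33)/40⌋ = ⌊1268/40⌋ − ⌊1249/40⌋ = 31 − 31 = 0
n=65: ⌊(66·19+33)/40⌋ − ⌊(65·19+33)/40⌋ = ⌊1287/40⌋ − ⌊1268/40⌋ = 32 − 31 = 1
n=66: ⌊(67·19+33)/40⌋ − ⌊(66·19+33)/40⌋ = ⌊1306/40⌋ − ⌊1287/40⌋ = 32 − 32 = 0
n=67: ⌊(68·19+33)/40⌋ − ⌊(67·19+33)/40⌋ = ⌊1325/40⌋ − ⌊1306/40⌋ = 33 − 32 = 1
n=68: ⌊(69·19+33)/40⌋ − ⌊(68·19+33)/40⌋ = ⌊1344/40⌋ − ⌊1325/40⌋ = 33 − 33 = 0
n=69: ⌊(70·19+33)/40⌋ − ⌊(69·19+33)/40⌋ = ⌊1363/40⌋ − ⌊1344/40⌋ = 34 − 33 = 1
n=70: ⌊(71·19+33)/40⌋ − ⌊(70·19+33)/40⌋ = ⌊1382/40⌋ − ⌊1363/40⌋ = 34 − 34 = 0
n=71: ⌊(72·19+33)/40⌋ − ⌊(71·19+33)/40⌋ = ⌊1401/40⌋ − ⌊1382/40⌋ = 35 − 34 = 1
n=72: ⌊(73·19+33)/40⌋ − ⌊(72·19+33)/40⌋ = ⌊1420/40⌋ − ⌊1401/40⌋ = 35 − 35 = 0
n=73: ⌊(74·19+33)/40⌋ − ⌊(73·19+33)/40⌋ = ⌊1439/40⌋ − ⌊1420/40⌋ = 35 − 35 = 0
n=74: ⌊(75·19+33)/40⌋ − ⌊(74·19+33)/40⌋ = ⌊1458/40⌋ − ⌊1439/40⌋ = 36 − 35 = 1
n=75: ⌊(76·19+33)/40⌋ − ⌊(75·19+33)/40⌋ = ⌊1477/40⌋ − ⌊1458/40⌋ = 36 − 36 = 0
n=76: ⌊(77·19+33)/40⌋ − ⌊(76·19+33)/40⌋ = ⌊1496/40⌋ − ⌊1477/40⌋ = 37 − 36 = 1
n=77: ⌊(78·19+33)/40⌋ − ⌊(77·19+33)/40⌋ = ⌊1515/40⌋ − ⌊1496/40⌋ = 37 − 37 = 0

101010101010100101010101010101010010101010101010101010010101010101010101001010


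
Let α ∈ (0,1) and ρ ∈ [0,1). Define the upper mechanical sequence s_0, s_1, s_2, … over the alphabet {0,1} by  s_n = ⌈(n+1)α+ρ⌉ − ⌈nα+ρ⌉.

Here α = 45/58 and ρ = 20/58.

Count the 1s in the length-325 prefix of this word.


#1s = Σ_{n=0}^{324} s_n = Σ_{n=0}^{324} (⌈(n+1)α+ρ⌉ − ⌈nα+ρ⌉)
the sum telescopes: every ⌈nα+ρ⌉ with 0 < n < 325 appears once with + and once with −, leaving ⌈325α+ρ⌉ − ⌈0·α+ρ⌉
325α + ρ = (325·45 + 20) / 58 = 14645/58
ρ = 20/58
⌈14645/58⌉ = 253,  ⌈20/58⌉ = 1
#1s = 253 − 1 = 252

252


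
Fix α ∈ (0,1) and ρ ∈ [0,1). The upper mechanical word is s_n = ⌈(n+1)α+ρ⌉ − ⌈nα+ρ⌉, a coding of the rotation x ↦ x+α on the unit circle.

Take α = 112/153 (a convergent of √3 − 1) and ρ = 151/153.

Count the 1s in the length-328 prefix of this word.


241

#1s = Σ_{n=0}^{327} s_n = Σ_{n=0}^{327} (⌈(n+1)α+ρ⌉ − ⌈nα+ρ⌉)
the sum telescopes: every ⌈nα+ρ⌉ with 0 < n < 328 appears once with + and once with −, leaving ⌈328α+ρ⌉ − ⌈0·α+ρ⌉
328α + ρ = (328·112 + 151) / 153 = 36887/153
ρ = 151/153
⌈36887/153⌉ = 242,  ⌈151/153⌉ = 1
#1s = 242 − 1 = 241


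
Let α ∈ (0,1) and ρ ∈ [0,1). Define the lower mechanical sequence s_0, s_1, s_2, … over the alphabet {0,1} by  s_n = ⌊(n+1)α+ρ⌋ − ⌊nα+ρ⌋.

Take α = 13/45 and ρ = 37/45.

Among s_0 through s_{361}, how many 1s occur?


#1s = Σ_{n=0}^{361} s_n = Σ_{n=0}^{361} (⌊(n+1)α+ρ⌋ − ⌊nα+ρ⌋)
the sum telescopes: every ⌊nα+ρ⌋ with 0 < n < 362 appears once with + and once with −, leaving ⌊362α+ρ⌋ − ⌊0·α+ρ⌋
362α + ρ = (362·13 + 37) / 45 = 4743/45
ρ = 37/45
⌊4743/45⌋ = 105,  ⌊37/45⌋ = 0
#1s = 105 − 0 = 105

105


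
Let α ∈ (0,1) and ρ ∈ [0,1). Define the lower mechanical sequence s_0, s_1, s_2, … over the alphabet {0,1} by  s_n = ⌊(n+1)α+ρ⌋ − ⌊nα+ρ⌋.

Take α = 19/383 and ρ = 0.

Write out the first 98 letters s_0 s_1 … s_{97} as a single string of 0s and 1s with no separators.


n=0: ⌊(1·19)/383⌋ − ⌊(0·19)/383⌋ = ⌊19/383⌋ − ⌊0/383⌋ = 0 − 0 = 0
n=1: ⌊(2·19)/383⌋ − ⌊(1·19)/383⌋ = ⌊38/383⌋ − ⌊19/383⌋ = 0 − 0 = 0
n=2: ⌊(3·19)/383⌋ − ⌊(2·19)/383⌋ = ⌊57/383⌋ − ⌊38/383⌋ = 0 − 0 = 0
n=3: ⌊(4·19)/383⌋ − ⌊(3·19)/383⌋ = ⌊76/383⌋ − ⌊57/383⌋ = 0 − 0 = 0
n=4: ⌊(5·19)/383⌋ − ⌊(4·19)/383⌋ = ⌊95/383⌋ − ⌊76/383⌋ = 0 − 0 = 0
n=5: ⌊(6·19)/383⌋ − ⌊(5·19)/383⌋ = ⌊114/383⌋ − ⌊95/383⌋ = 0 − 0 = 0
n=6: ⌊(7·19)/383⌋ − ⌊(6·19)/383⌋ = ⌊133/383⌋ − ⌊114/383⌋ = 0 − 0 = 0
n=7: ⌊(8·19)/383⌋ − ⌊(7·19)/383⌋ = ⌊152/383⌋ − ⌊133/383⌋ = 0 − 0 = 0
n=8: ⌊(9·19)/383⌋ − ⌊(8·19)/383⌋ = ⌊171/383⌋ − ⌊152/383⌋ = 0 − 0 = 0
n=9: ⌊(10·19)/383⌋ − ⌊(9·19)/383⌋ = ⌊190/383⌋ − ⌊171/383⌋ = 0 − 0 = 0
n=10: ⌊(11·19)/383⌋ − ⌊(10·19)/383⌋ = ⌊209/383⌋ − ⌊190/383⌋ = 0 − 0 = 0
n=11: ⌊(12·19)/383⌋ − ⌊(11·19)/383⌋ = ⌊228/383⌋ − ⌊209/383⌋ = 0 − 0 = 0
n=12: ⌊(13·19)/383⌋ − ⌊(12·19)/383⌋ = ⌊247/383⌋ − ⌊228/383⌋ = 0 − 0 = 0
n=13: ⌊(14·19)/383⌋ − ⌊(13·19)/383⌋ = ⌊266/383⌋ − ⌊247/383⌋ = 0 − 0 = 0
n=14: ⌊(15·19)/383⌋ − ⌊(14·19)/383⌋ = ⌊285/383⌋ − ⌊266/383⌋ = 0 − 0 = 0
n=15: ⌊(16·19)/383⌋ − ⌊(15·19)/383⌋ = ⌊304/383⌋ − ⌊285/383⌋ = 0 − 0 = 0
n=16: ⌊(17·19)/383⌋ − ⌊(16·19)/383⌋ = ⌊323/383⌋ − ⌊304/383⌋ = 0 − 0 = 0
n=17: ⌊(18·19)/383⌋ − ⌊(17·19)/383⌋ = ⌊342/383⌋ − ⌊323/383⌋ = 0 − 0 = 0
n=18: ⌊(19·19)/383⌋ − ⌊(18·19)/383⌋ = ⌊361/383⌋ − ⌊342/383⌋ = 0 − 0 = 0
n=19: ⌊(20·19)/383⌋ − ⌊(19·19)/383⌋ = ⌊380/383⌋ − ⌊361/383⌋ = 0 − 0 = 0
n=20: ⌊(21·19)/383⌋ − ⌊(20·19)/383⌋ = ⌊399/383⌋ − ⌊380/383⌋ = 1 − 0 = 1
n=21: ⌊(22·19)/383⌋ − ⌊(21·19)/383⌋ = ⌊418/383⌋ − ⌊399/383⌋ = 1 − 1 = 0
n=22: ⌊(23·19)/383⌋ − ⌊(22·19)/383⌋ = ⌊437/383⌋ − ⌊418/383⌋ = 1 − 1 = 0
n=23: ⌊(24·19)/383⌋ − ⌊(23·19)/383⌋ = ⌊456/383⌋ − ⌊437/383⌋ = 1 − 1 = 0
n=24: ⌊(25·19)/383⌋ − ⌊(24·19)/383⌋ = ⌊475/383⌋ − ⌊456/383⌋ = 1 − 1 = 0
n=25: ⌊(26·19)/383⌋ − ⌊(25·19)/383⌋ = ⌊494/383⌋ − ⌊475/383⌋ = 1 − 1 = 0
n=26: ⌊(27·19)/383⌋ − ⌊(26·19)/383⌋ = ⌊513/383⌋ − ⌊494/383⌋ = 1 − 1 = 0
n=27: ⌊(28·19)/383⌋ − ⌊(27·19)/383⌋ = ⌊532/383⌋ − ⌊513/383⌋ = 1 − 1 = 0
n=28: ⌊(29·19)/383⌋ − ⌊(28·19)/383⌋ = ⌊551/383⌋ − ⌊532/383⌋ = 1 − 1 = 0
n=29: ⌊(30·19)/383⌋ − ⌊(29·19)/383⌋ = ⌊570/383⌋ − ⌊551/383⌋ = 1 − 1 = 0
n=30: ⌊(31·19)/383⌋ − ⌊(30·19)/383⌋ = ⌊589/383⌋ − ⌊570/383⌋ = 1 − 1 = 0
n=31: ⌊(32·19)/383⌋ − ⌊(31·19)/383⌋ = ⌊608/383⌋ − ⌊589/383⌋ = 1 − 1 = 0
n=32: ⌊(33·19)/383⌋ − ⌊(32·19)/383⌋ = ⌊627/383⌋ − ⌊608/383⌋ = 1 − 1 = 0
n=33: ⌊(34·19)/383⌋ − ⌊(33·19)/383⌋ = ⌊646/383⌋ − ⌊627/383⌋ = 1 − 1 = 0
n=34: ⌊(35·19)/383⌋ − ⌊(34·19)/383⌋ = ⌊665/383⌋ − ⌊646/383⌋ = 1 − 1 = 0
n=35: ⌊(36·19)/383⌋ − ⌊(35·19)/383⌋ = ⌊684/383⌋ − ⌊665/383⌋ = 1 − 1 = 0
n=36: ⌊(37·19)/383⌋ − ⌊(36·19)/383⌋ = ⌊703/383⌋ − ⌊684/383⌋ = 1 − 1 = 0
n=37: ⌊(38·19)/383⌋ − ⌊(37·19)/383⌋ = ⌊722/383⌋ − ⌊703/383⌋ = 1 − 1 = 0
n=38: ⌊(39·19)/383⌋ − ⌊(38·19)/383⌋ = ⌊741/383⌋ − ⌊722/383⌋ = 1 − 1 = 0
n=39: ⌊(40·19)/383⌋ − ⌊(39·19)/383⌋ = ⌊760/383⌋ − ⌊741/383⌋ = 1 − 1 = 0
n=40: ⌊(41·19)/383⌋ − ⌊(40·19)/383⌋ = ⌊779/383⌋ − ⌊760/383⌋ = 2 − 1 = 1
n=41: ⌊(42·19)/383⌋ − ⌊(41·19)/383⌋ = ⌊798/383⌋ − ⌊779/383⌋ = 2 − 2 = 0
n=42: ⌊(43·19)/383⌋ − ⌊(42·19)/383⌋ = ⌊817/383⌋ − ⌊798/383⌋ = 2 − 2 = 0
n=43: ⌊(44·19)/383⌋ − ⌊(43·19)/383⌋ = ⌊836/383⌋ − ⌊817/383⌋ = 2 − 2 = 0
n=44: ⌊(45·19)/383⌋ − ⌊(44·19)/383⌋ = ⌊855/383⌋ − ⌊836/383⌋ = 2 − 2 = 0
n=45: ⌊(46·19)/383⌋ − ⌊(45·19)/383⌋ = ⌊874/383⌋ − ⌊855/383⌋ = 2 − 2 = 0
n=46: ⌊(47·19)/383⌋ − ⌊(46·19)/383⌋ = ⌊893/383⌋ − ⌊874/383⌋ = 2 − 2 = 0
n=47: ⌊(48·19)/383⌋ − ⌊(47·19)/383⌋ = ⌊912/383⌋ − ⌊893/383⌋ = 2 − 2 = 0
n=48: ⌊(49·19)/383⌋ − ⌊(48·19)/383⌋ = ⌊931/383⌋ − ⌊912/383⌋ = 2 − 2 = 0
n=49: ⌊(50·19)/383⌋ − ⌊(49·19)/383⌋ = ⌊950/383⌋ − ⌊931/383⌋ = 2 − 2 = 0
n=50: ⌊(51·19)/383⌋ − ⌊(50·19)/383⌋ = ⌊969/383⌋ − ⌊950/383⌋ = 2 − 2 = 0
n=51: ⌊(52·19)/383⌋ − ⌊(51·19)/383⌋ = ⌊988/383⌋ − ⌊969/383⌋ = 2 − 2 = 0
n=52: ⌊(53·19)/383⌋ − ⌊(52·19)/383⌋ = ⌊1007/383⌋ − ⌊988/383⌋ = 2 − 2 = 0
n=53: ⌊(54·19)/383⌋ − ⌊(53·19)/383⌋ = ⌊1026/383⌋ − ⌊1007/383⌋ = 2 − 2 = 0
n=54: ⌊(55·19)/383⌋ − ⌊(54·19)/383⌋ = ⌊1045/383⌋ − ⌊1026/383⌋ = 2 − 2 = 0
n=55: ⌊(56·19)/383⌋ − ⌊(55·19)/383⌋ = ⌊1064/383⌋ − ⌊1045/383⌋ = 2 − 2 = 0
n=56: ⌊(57·19)/383⌋ − ⌊(56·19)/383⌋ = ⌊1083/383⌋ − ⌊1064/383⌋ = 2 − 2 = 0
n=57: ⌊(58·19)/383⌋ − ⌊(57·19)/383⌋ = ⌊1102/383⌋ − ⌊1083/383⌋ = 2 − 2 = 0
n=58: ⌊(59·19)/383⌋ − ⌊(58·19)/383⌋ = ⌊1121/383⌋ − ⌊1102/383⌋ = 2 − 2 = 0
n=59: ⌊(60·19)/383⌋ − ⌊(59·19)/383⌋ = ⌊1140/383⌋ − ⌊1121/383⌋ = 2 − 2 = 0
n=60: ⌊(61·19)/383⌋ − ⌊(60·19)/383⌋ = ⌊1159/383⌋ − ⌊1140/383⌋ = 3 − 2 = 1
n=61: ⌊(62·19)/383⌋ − ⌊(61·19)/383⌋ = ⌊1178/383⌋ − ⌊1159/383⌋ = 3 − 3 = 0
n=62: ⌊(63·19)/383⌋ − ⌊(62·19)/383⌋ = ⌊1197/383⌋ − ⌊1178/383⌋ = 3 − 3 = 0
n=63: ⌊(64·19)/383⌋ − ⌊(63·19)/383⌋ = ⌊1216/383⌋ − ⌊1197/383⌋ = 3 − 3 = 0
n=64: ⌊(65·19)/383⌋ − ⌊(64·19)/383⌋ = ⌊1235/383⌋ − ⌊1216/383⌋ = 3 − 3 = 0
n=65: ⌊(66·19)/383⌋ − ⌊(65·19)/383⌋ = ⌊1254/383⌋ − ⌊1235/383⌋ = 3 − 3 = 0
n=66: ⌊(67·19)/383⌋ − ⌊(66·19)/383⌋ = ⌊1273/383⌋ − ⌊1254/383⌋ = 3 − 3 = 0
n=67: ⌊(68·19)/383⌋ − ⌊(67·19)/383⌋ = ⌊1292/383⌋ − ⌊1273/383⌋ = 3 − 3 = 0
n=68: ⌊(69·19)/383⌋ − ⌊(68·19)/383⌋ = ⌊1311/383⌋ − ⌊1292/383⌋ = 3 − 3 = 0
n=69: ⌊(70·19)/383⌋ − ⌊(69·19)/383⌋ = ⌊1330/383⌋ − ⌊1311/383⌋ = 3 − 3 = 0
n=70: ⌊(71·19)/383⌋ − ⌊(70·19)/383⌋ = ⌊1349/383⌋ − ⌊1330/383⌋ = 3 − 3 = 0
n=71: ⌊(72·19)/383⌋ − ⌊(71·19)/383⌋ = ⌊1368/383⌋ − ⌊1349/383⌋ = 3 − 3 = 0
n=72: ⌊(73·19)/383⌋ − ⌊(72·19)/383⌋ = ⌊1387/383⌋ − ⌊1368/383⌋ = 3 − 3 = 0
n=73: ⌊(74·19)/383⌋ − ⌊(73·19)/383⌋ = ⌊1406/383⌋ − ⌊1387/383⌋ = 3 − 3 = 0
n=74: ⌊(75·19)/383⌋ − ⌊(74·19)/383⌋ = ⌊1425/383⌋ − ⌊1406/383⌋ = 3 − 3 = 0
n=75: ⌊(76·19)/383⌋ − ⌊(75·19)/383⌋ = ⌊1444/383⌋ − ⌊1425/383⌋ = 3 − 3 = 0
n=76: ⌊(77·19)/383⌋ − ⌊(76·19)/383⌋ = ⌊1463/383⌋ − ⌊1444/383⌋ = 3 − 3 = 0
n=77: ⌊(78·19)/383⌋ − ⌊(77·19)/383⌋ = ⌊1482/383⌋ − ⌊1463/383⌋ = 3 − 3 = 0
n=78: ⌊(79·19)/383⌋ − ⌊(78·19)/383⌋ = ⌊1501/383⌋ − ⌊1482/383⌋ = 3 − 3 = 0
n=79: ⌊(80·19)/383⌋ − ⌊(79·19)/383⌋ = ⌊1520/383⌋ − ⌊1501/383⌋ = 3 − 3 = 0
n=80: ⌊(81·19)/383⌋ − ⌊(80·19)/383⌋ = ⌊1539/383⌋ − ⌊1520/383⌋ = 4 − 3 = 1
n=81: ⌊(82·19)/383⌋ − ⌊(81·19)/383⌋ = ⌊1558/383⌋ − ⌊1539/383⌋ = 4 − 4 = 0
n=82: ⌊(83·19)/383⌋ − ⌊(82·19)/383⌋ = ⌊1577/383⌋ − ⌊1558/383⌋ = 4 − 4 = 0
n=83: ⌊(84·19)/383⌋ − ⌊(83·19)/383⌋ = ⌊1596/383⌋ − ⌊1577/383⌋ = 4 − 4 = 0
n=84: ⌊(85·19)/383⌋ − ⌊(84·19)/383⌋ = ⌊1615/383⌋ − ⌊1596/383⌋ = 4 − 4 = 0
n=85: ⌊(86·19)/383⌋ − ⌊(85·19)/383⌋ = ⌊1634/383⌋ − ⌊1615/383⌋ = 4 − 4 = 0
n=86: ⌊(87·19)/383⌋ − ⌊(86·19)/383⌋ = ⌊1653/383⌋ − ⌊1634/383⌋ = 4 − 4 = 0
n=87: ⌊(88·19)/383⌋ − ⌊(87·19)/383⌋ = ⌊1672/383⌋ − ⌊1653/383⌋ = 4 − 4 = 0
n=88: ⌊(89·19)/383⌋ − ⌊(88·19)/383⌋ = ⌊1691/383⌋ − ⌊1672/383⌋ = 4 − 4 = 0
n=89: ⌊(90·19)/383⌋ − ⌊(89·19)/383⌋ = ⌊1710/383⌋ − ⌊1691/383⌋ = 4 − 4 = 0
n=90: ⌊(91·19)/383⌋ − ⌊(90·19)/383⌋ = ⌊1729/383⌋ − ⌊1710/383⌋ = 4 − 4 = 0
n=91: ⌊(92·19)/383⌋ − ⌊(91·19)/383⌋ = ⌊1748/383⌋ − ⌊1729/383⌋ = 4 − 4 = 0
n=92: ⌊(93·19)/383⌋ − ⌊(92·19)/383⌋ = ⌊1767/383⌋ − ⌊1748/383⌋ = 4 − 4 = 0
n=93: ⌊(94·19)/383⌋ − ⌊(93·19)/383⌋ = ⌊1786/383⌋ − ⌊1767/383⌋ = 4 − 4 = 0
n=94: ⌊(95·19)/383⌋ − ⌊(94·19)/383⌋ = ⌊1805/383⌋ − ⌊1786/383⌋ = 4 − 4 = 0
n=95: ⌊(96·19)/383⌋ − ⌊(95·19)/383⌋ = ⌊1824/383⌋ − ⌊1805/383⌋ = 4 − 4 = 0
n=96: ⌊(97·19)/383⌋ − ⌊(96·19)/383⌋ = ⌊1843/383⌋ − ⌊1824/383⌋ = 4 − 4 = 0
n=97: ⌊(98·19)/383⌋ − ⌊(97·19)/383⌋ = ⌊1862/383⌋ − ⌊1843/383⌋ = 4 − 4 = 0

00000000000000000000100000000000000000001000000000000000000010000000000000000000100000000000000000


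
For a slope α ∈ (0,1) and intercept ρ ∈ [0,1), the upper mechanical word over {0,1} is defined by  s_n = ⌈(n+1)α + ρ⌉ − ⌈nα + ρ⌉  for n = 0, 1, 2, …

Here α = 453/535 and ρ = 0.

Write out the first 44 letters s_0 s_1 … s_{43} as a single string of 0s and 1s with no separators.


n=0: ⌈(1·453)/535⌉ − ⌈(0·453)/535⌉ = ⌈453/535⌉ − ⌈0/535⌉ = 1 − 0 = 1
n=1: ⌈(2·453)/535⌉ − ⌈(1·453)/535⌉ = ⌈906/535⌉ − ⌈453/535⌉ = 2 − 1 = 1
n=2: ⌈(3·453)/535⌉ − ⌈(2·453)/535⌉ = ⌈1359/535⌉ − ⌈906/535⌉ = 3 − 2 = 1
n=3: ⌈(4·453)/535⌉ − ⌈(3·453)/535⌉ = ⌈1812/535⌉ − ⌈1359/535⌉ = 4 − 3 = 1
n=4: ⌈(5·453)/535⌉ − ⌈(4·453)/535⌉ = ⌈2265/535⌉ − ⌈1812/535⌉ = 5 − 4 = 1
n=5: ⌈(6·453)/535⌉ − ⌈(5·453)/535⌉ = ⌈2718/535⌉ − ⌈2265/535⌉ = 6 − 5 = 1
n=6: ⌈(7·453)/535⌉ − ⌈(6·453)/535⌉ = ⌈3171/535⌉ − ⌈2718/535⌉ = 6 − 6 = 0
n=7: ⌈(8·453)/535⌉ − ⌈(7·453)/535⌉ = ⌈3624/535⌉ − ⌈3171/535⌉ = 7 − 6 = 1
n=8: ⌈(9·453)/535⌉ − ⌈(8·453)/535⌉ = ⌈4077/535⌉ − ⌈3624/535⌉ = 8 − 7 = 1
n=9: ⌈(10·453)/535⌉ − ⌈(9·453)/535⌉ = ⌈4530/535⌉ − ⌈4077/535⌉ = 9 − 8 = 1
n=10: ⌈(11·453)/535⌉ − ⌈(10·453)/535⌉ = ⌈4983/535⌉ − ⌈4530/535⌉ = 10 − 9 = 1
n=11: ⌈(12·453)/535⌉ − ⌈(11·453)/535⌉ = ⌈5436/535⌉ − ⌈4983/535⌉ = 11 − 10 = 1
n=12: ⌈(13·453)/535⌉ − ⌈(12·453)/535⌉ = ⌈5889/535⌉ − ⌈5436/535⌉ = 12 − 11 = 1
n=13: ⌈(14·453)/535⌉ − ⌈(13·453)/535⌉ = ⌈6342/535⌉ − ⌈5889/535⌉ = 12 − 12 = 0
n=14: ⌈(15·453)/535⌉ − ⌈(14·453)/535⌉ = ⌈6795/535⌉ − ⌈6342/535⌉ = 13 − 12 = 1
n=15: ⌈(16·453)/535⌉ − ⌈(15·453)/535⌉ = ⌈7248/535⌉ − ⌈6795/535⌉ = 14 − 13 = 1
n=16: ⌈(17·453)/535⌉ − ⌈(16·453)/535⌉ = ⌈7701/535⌉ − ⌈7248/535⌉ = 15 − 14 = 1
n=17: ⌈(18·453)/535⌉ − ⌈(17·453)/535⌉ = ⌈8154/535⌉ − ⌈7701/535⌉ = 16 − 15 = 1
n=18: ⌈(19·453)/535⌉ − ⌈(18·453)/535⌉ = ⌈8607/535⌉ − ⌈8154/535⌉ = 17 − 16 = 1
n=19: ⌈(20·453)/535⌉ − ⌈(19·453)/535⌉ = ⌈9060/535⌉ − ⌈8607/535⌉ = 17 − 17 = 0
n=20: ⌈(21·453)/535⌉ − ⌈(20·453)/535⌉ = ⌈9513/535⌉ − ⌈9060/535⌉ = 18 − 17 = 1
n=21: ⌈(22·453)/535⌉ − ⌈(21·453)/535⌉ = ⌈9966/535⌉ − ⌈9513/535⌉ = 19 − 18 = 1
n=22: ⌈(23·453)/535⌉ − ⌈(22·453)/535⌉ = ⌈10419/535⌉ − ⌈9966/535⌉ = 20 − 19 = 1
n=23: ⌈(24·453)/535⌉ − ⌈(23·453)/535⌉ = ⌈10872/535⌉ − ⌈10419/535⌉ = 21 − 20 = 1
n=24: ⌈(25·453)/535⌉ − ⌈(24·453)/535⌉ = ⌈11325/535⌉ − ⌈10872/535⌉ = 22 − 21 = 1
n=25: ⌈(26·453)/535⌉ − ⌈(25·453)/535⌉ = ⌈11778/535⌉ − ⌈11325/535⌉ = 23 − 22 = 1
n=26: ⌈(27·453)/535⌉ − ⌈(26·453)/535⌉ = ⌈12231/535⌉ − ⌈11778/535⌉ = 23 − 23 = 0
n=27: ⌈(28·453)/535⌉ − ⌈(27·453)/535⌉ = ⌈12684/535⌉ − ⌈12231/535⌉ = 24 − 23 = 1
n=28: ⌈(29·453)/535⌉ − ⌈(28·453)/535⌉ = ⌈13137/535⌉ − ⌈12684/535⌉ = 25 − 24 = 1
n=29: ⌈(30·453)/535⌉ − ⌈(29·453)/535⌉ = ⌈13590/535⌉ − ⌈13137/535⌉ = 26 − 25 = 1
n=30: ⌈(31·453)/535⌉ − ⌈(30·453)/535⌉ = ⌈14043/535⌉ − ⌈13590/535⌉ = 27 − 26 = 1
n=31: ⌈(32·453)/535⌉ − ⌈(31·453)/535⌉ = ⌈14496/535⌉ − ⌈14043/535⌉ = 28 − 27 = 1
n=32: ⌈(33·453)/535⌉ − ⌈(32·453)/535⌉ = ⌈14949/535⌉ − ⌈14496/535⌉ = 28 − 28 = 0
n=33: ⌈(34·453)/535⌉ − ⌈(33·453)/535⌉ = ⌈15402/535⌉ − ⌈14949/535⌉ = 29 − 28 = 1
n=34: ⌈(35·453)/535⌉ − ⌈(34·453)/535⌉ = ⌈15855/535⌉ − ⌈15402/535⌉ = 30 − 29 = 1
n=35: ⌈(36·453)/535⌉ − ⌈(35·453)/535⌉ = ⌈16308/535⌉ − ⌈15855/535⌉ = 31 − 30 = 1
n=36: ⌈(37·453)/535⌉ − ⌈(36·453)/535⌉ = ⌈16761/535⌉ − ⌈16308/535⌉ = 32 − 31 = 1
n=37: ⌈(38·453)/535⌉ − ⌈(37·453)/535⌉ = ⌈17214/535⌉ − ⌈16761/535⌉ = 33 − 32 = 1
n=38: ⌈(39·453)/535⌉ − ⌈(38·453)/535⌉ = ⌈17667/535⌉ − ⌈17214/535⌉ = 34 − 33 = 1
n=39: ⌈(40·453)/535⌉ − ⌈(39·453)/535⌉ = ⌈18120/535⌉ − ⌈17667/535⌉ = 34 − 34 = 0
n=40: ⌈(41·453)/535⌉ − ⌈(40·453)/535⌉ = ⌈18573/535⌉ − ⌈18120/535⌉ = 35 − 34 = 1
n=41: ⌈(42·453)/535⌉ − ⌈(41·453)/535⌉ = ⌈19026/535⌉ − ⌈18573/535⌉ = 36 − 35 = 1
n=42: ⌈(43·453)/535⌉ − ⌈(42·453)/535⌉ = ⌈19479/535⌉ − ⌈19026/535⌉ = 37 − 36 = 1
n=43: ⌈(44·453)/535⌉ − ⌈(43·453)/535⌉ = ⌈19932/535⌉ − ⌈19479/535⌉ = 38 − 37 = 1

11111101111110111110111111011111011111101111


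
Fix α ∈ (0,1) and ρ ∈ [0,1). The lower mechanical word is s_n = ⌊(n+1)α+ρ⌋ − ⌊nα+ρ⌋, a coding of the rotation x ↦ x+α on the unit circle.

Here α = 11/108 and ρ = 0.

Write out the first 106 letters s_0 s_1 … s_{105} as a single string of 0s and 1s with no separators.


0000000001000000000100000000010000000001000000000100000000100000000010000000001000000000100000000010000000

n=0: ⌊(1·11)/108⌋ − ⌊(0·11)/108⌋ = ⌊11/108⌋ − ⌊0/108⌋ = 0 − 0 = 0
n=1: ⌊(2·11)/108⌋ − ⌊(1·11)/108⌋ = ⌊22/108⌋ − ⌊11/108⌋ = 0 − 0 = 0
n=2: ⌊(3·11)/108⌋ − ⌊(2·11)/108⌋ = ⌊33/108⌋ − ⌊22/108⌋ = 0 − 0 = 0
n=3: ⌊(4·11)/108⌋ − ⌊(3·11)/108⌋ = ⌊44/108⌋ − ⌊33/108⌋ = 0 − 0 = 0
n=4: ⌊(5·11)/108⌋ − ⌊(4·11)/108⌋ = ⌊55/108⌋ − ⌊44/108⌋ = 0 − 0 = 0
n=5: ⌊(6·11)/108⌋ − ⌊(5·11)/108⌋ = ⌊66/108⌋ − ⌊55/108⌋ = 0 − 0 = 0
n=6: ⌊(7·11)/108⌋ − ⌊(6·11)/108⌋ = ⌊77/108⌋ − ⌊66/108⌋ = 0 − 0 = 0
n=7: ⌊(8·11)/108⌋ − ⌊(7·11)/108⌋ = ⌊88/108⌋ − ⌊77/108⌋ = 0 − 0 = 0
n=8: ⌊(9·11)/108⌋ − ⌊(8·11)/108⌋ = ⌊99/108⌋ − ⌊88/108⌋ = 0 − 0 = 0
n=9: ⌊(10·11)/108⌋ − ⌊(9·11)/108⌋ = ⌊110/108⌋ − ⌊99/108⌋ = 1 − 0 = 1
n=10: ⌊(11·11)/108⌋ − ⌊(10·11)/108⌋ = ⌊121/108⌋ − ⌊110/108⌋ = 1 − 1 = 0
n=11: ⌊(12·11)/108⌋ − ⌊(11·11)/108⌋ = ⌊132/108⌋ − ⌊121/108⌋ = 1 − 1 = 0
n=12: ⌊(13·11)/108⌋ − ⌊(12·11)/108⌋ = ⌊143/108⌋ − ⌊132/108⌋ = 1 − 1 = 0
n=13: ⌊(14·11)/108⌋ − ⌊(13·11)/108⌋ = ⌊154/108⌋ − ⌊143/108⌋ = 1 − 1 = 0
n=14: ⌊(15·11)/108⌋ − ⌊(14·11)/108⌋ = ⌊165/108⌋ − ⌊154/108⌋ = 1 − 1 = 0
n=15: ⌊(16·11)/108⌋ − ⌊(15·11)/108⌋ = ⌊176/108⌋ − ⌊165/108⌋ = 1 − 1 = 0
n=16: ⌊(17·11)/108⌋ − ⌊(16·11)/108⌋ = ⌊187/108⌋ − ⌊176/108⌋ = 1 − 1 = 0
n=17: ⌊(18·11)/108⌋ − ⌊(17·11)/108⌋ = ⌊198/108⌋ − ⌊187/108⌋ = 1 − 1 = 0
n=18: ⌊(19·11)/108⌋ − ⌊(18·11)/108⌋ = ⌊209/108⌋ − ⌊198/108⌋ = 1 − 1 = 0
n=19: ⌊(20·11)/108⌋ − ⌊(19·11)/108⌋ = ⌊220/108⌋ − ⌊209/108⌋ = 2 − 1 = 1
n=20: ⌊(21·11)/108⌋ − ⌊(20·11)/108⌋ = ⌊231/108⌋ − ⌊220/108⌋ = 2 − 2 = 0
n=21: ⌊(22·11)/108⌋ − ⌊(21·11)/108⌋ = ⌊242/108⌋ − ⌊231/108⌋ = 2 − 2 = 0
n=22: ⌊(23·11)/108⌋ − ⌊(22·11)/108⌋ = ⌊253/108⌋ − ⌊242/108⌋ = 2 − 2 = 0
n=23: ⌊(24·11)/108⌋ − ⌊(23·11)/108⌋ = ⌊264/108⌋ − ⌊253/108⌋ = 2 − 2 = 0
n=24: ⌊(25·11)/108⌋ − ⌊(24·11)/108⌋ = ⌊275/108⌋ − ⌊264/108⌋ = 2 − 2 = 0
n=25: ⌊(26·11)/108⌋ − ⌊(25·11)/108⌋ = ⌊286/108⌋ − ⌊275/108⌋ = 2 − 2 = 0
n=26: ⌊(27·11)/108⌋ − ⌊(26·11)/108⌋ = ⌊297/108⌋ − ⌊286/108⌋ = 2 − 2 = 0
n=27: ⌊(28·11)/108⌋ − ⌊(27·11)/108⌋ = ⌊308/108⌋ − ⌊297/108⌋ = 2 − 2 = 0
n=28: ⌊(29·11)/108⌋ − ⌊(28·11)/108⌋ = ⌊319/108⌋ − ⌊308/108⌋ = 2 − 2 = 0
n=29: ⌊(30·11)/108⌋ − ⌊(29·11)/108⌋ = ⌊330/108⌋ − ⌊319/108⌋ = 3 − 2 = 1
n=30: ⌊(31·11)/108⌋ − ⌊(30·11)/108⌋ = ⌊341/108⌋ − ⌊330/108⌋ = 3 − 3 = 0
n=31: ⌊(32·11)/108⌋ − ⌊(31·11)/108⌋ = ⌊352/108⌋ − ⌊341/108⌋ = 3 − 3 = 0
n=32: ⌊(33·11)/108⌋ − ⌊(32·11)/108⌋ = ⌊363/108⌋ − ⌊352/108⌋ = 3 − 3 = 0
n=33: ⌊(34·11)/108⌋ − ⌊(33·11)/108⌋ = ⌊374/108⌋ − ⌊363/108⌋ = 3 − 3 = 0
n=34: ⌊(35·11)/108⌋ − ⌊(34·11)/108⌋ = ⌊385/108⌋ − ⌊374/108⌋ = 3 − 3 = 0
n=35: ⌊(36·11)/108⌋ − ⌊(35·11)/108⌋ = ⌊396/108⌋ − ⌊385/108⌋ = 3 − 3 = 0
n=36: ⌊(37·11)/108⌋ − ⌊(36·11)/108⌋ = ⌊407/108⌋ − ⌊396/108⌋ = 3 − 3 = 0
n=37: ⌊(38·11)/108⌋ − ⌊(37·11)/108⌋ = ⌊418/108⌋ − ⌊407/108⌋ = 3 − 3 = 0
n=38: ⌊(39·11)/108⌋ − ⌊(38·11)/108⌋ = ⌊429/108⌋ − ⌊418/108⌋ = 3 − 3 = 0
n=39: ⌊(40·11)/108⌋ − ⌊(39·11)/108⌋ = ⌊440/108⌋ − ⌊429/108⌋ = 4 − 3 = 1
n=40: ⌊(41·11)/108⌋ − ⌊(40·11)/108⌋ = ⌊451/108⌋ − ⌊440/108⌋ = 4 − 4 = 0
n=41: ⌊(42·11)/108⌋ − ⌊(41·11)/108⌋ = ⌊462/108⌋ − ⌊451/108⌋ = 4 − 4 = 0
n=42: ⌊(43·11)/108⌋ − ⌊(42·11)/108⌋ = ⌊473/108⌋ − ⌊462/108⌋ = 4 − 4 = 0
n=43: ⌊(44·11)/108⌋ − ⌊(43·11)/108⌋ = ⌊484/108⌋ − ⌊473/108⌋ = 4 − 4 = 0
n=44: ⌊(45·11)/108⌋ − ⌊(44·11)/108⌋ = ⌊495/108⌋ − ⌊484/108⌋ = 4 − 4 = 0
n=45: ⌊(46·11)/108⌋ − ⌊(45·11)/108⌋ = ⌊506/108⌋ − ⌊495/108⌋ = 4 − 4 = 0
n=46: ⌊(47·11)/108⌋ − ⌊(46·11)/108⌋ = ⌊517/108⌋ − ⌊506/108⌋ = 4 − 4 = 0
n=47: ⌊(48·11)/108⌋ − ⌊(47·11)/108⌋ = ⌊528/108⌋ − ⌊517/108⌋ = 4 − 4 = 0
n=48: ⌊(49·11)/108⌋ − ⌊(48·11)/108⌋ = ⌊539/108⌋ − ⌊528/108⌋ = 4 − 4 = 0
n=49: ⌊(50·11)/108⌋ − ⌊(49·11)/108⌋ = ⌊550/108⌋ − ⌊539/108⌋ = 5 − 4 = 1
n=50: ⌊(51·11)/108⌋ − ⌊(50·11)/108⌋ = ⌊561/108⌋ − ⌊550/108⌋ = 5 − 5 = 0
n=51: ⌊(52·11)/108⌋ − ⌊(51·11)/108⌋ = ⌊572/108⌋ − ⌊561/108⌋ = 5 − 5 = 0
n=52: ⌊(53·11)/108⌋ − ⌊(52·11)/108⌋ = ⌊583/108⌋ − ⌊572/108⌋ = 5 − 5 = 0
n=53: ⌊(54·11)/108⌋ − ⌊(53·11)/108⌋ = ⌊594/108⌋ − ⌊583/108⌋ = 5 − 5 = 0
n=54: ⌊(55·11)/108⌋ − ⌊(54·11)/108⌋ = ⌊605/108⌋ − ⌊594/108⌋ = 5 − 5 = 0
n=55: ⌊(56·11)/108⌋ − ⌊(55·11)/108⌋ = ⌊616/108⌋ − ⌊605/108⌋ = 5 − 5 = 0
n=56: ⌊(57·11)/108⌋ − ⌊(56·11)/108⌋ = ⌊627/108⌋ − ⌊616/108⌋ = 5 − 5 = 0
n=57: ⌊(58·11)/108⌋ − ⌊(57·11)/108⌋ = ⌊638/108⌋ − ⌊627/108⌋ = 5 − 5 = 0
n=58: ⌊(59·11)/108⌋ − ⌊(58·11)/108⌋ = ⌊649/108⌋ − ⌊638/108⌋ = 6 − 5 = 1
n=59: ⌊(60·11)/108⌋ − ⌊(59·11)/108⌋ = ⌊660/108⌋ − ⌊649/108⌋ = 6 − 6 = 0
n=60: ⌊(61·11)/108⌋ − ⌊(60·11)/108⌋ = ⌊671/108⌋ − ⌊660/108⌋ = 6 − 6 = 0
n=61: ⌊(62·11)/108⌋ − ⌊(61·11)/108⌋ = ⌊682/108⌋ − ⌊671/108⌋ = 6 − 6 = 0
n=62: ⌊(63·11)/108⌋ − ⌊(62·11)/108⌋ = ⌊693/108⌋ − ⌊682/108⌋ = 6 − 6 = 0
n=63: ⌊(64·11)/108⌋ − ⌊(63·11)/108⌋ = ⌊704/108⌋ − ⌊693/108⌋ = 6 − 6 = 0
n=64: ⌊(65·11)/108⌋ − ⌊(64·11)/108⌋ = ⌊715/108⌋ − ⌊704/108⌋ = 6 − 6 = 0
n=65: ⌊(66·11)/108⌋ − ⌊(65·11)/108⌋ = ⌊726/108⌋ − ⌊715/108⌋ = 6 − 6 = 0
n=66: ⌊(67·11)/108⌋ − ⌊(66·11)/108⌋ = ⌊737/108⌋ − ⌊726/108⌋ = 6 − 6 = 0
n=67: ⌊(68·11)/108⌋ − ⌊(67·11)/108⌋ = ⌊748/108⌋ − ⌊737/108⌋ = 6 − 6 = 0
n=68: ⌊(69·11)/108⌋ − ⌊(68·11)/108⌋ = ⌊759/108⌋ − ⌊748/108⌋ = 7 − 6 = 1
n=69: ⌊(70·11)/108⌋ − ⌊(69·11)/108⌋ = ⌊770/108⌋ − ⌊759/108⌋ = 7 − 7 = 0
n=70: ⌊(71·11)/108⌋ − ⌊(70·11)/108⌋ = ⌊781/108⌋ − ⌊770/108⌋ = 7 − 7 = 0
n=71: ⌊(72·11)/108⌋ − ⌊(71·11)/108⌋ = ⌊792/108⌋ − ⌊781/108⌋ = 7 − 7 = 0
n=72: ⌊(73·11)/108⌋ − ⌊(72·11)/108⌋ = ⌊803/108⌋ − ⌊792/108⌋ = 7 − 7 = 0
n=73: ⌊(74·11)/108⌋ − ⌊(73·11)/108⌋ = ⌊814/108⌋ − ⌊803/108⌋ = 7 − 7 = 0
n=74: ⌊(75·11)/108⌋ − ⌊(74·11)/108⌋ = ⌊825/108⌋ − ⌊814/108⌋ = 7 − 7 = 0
n=75: ⌊(76·11)/108⌋ − ⌊(75·11)/108⌋ = ⌊836/108⌋ − ⌊825/108⌋ = 7 − 7 = 0
n=76: ⌊(77·11)/108⌋ − ⌊(76·11)/108⌋ = ⌊847/108⌋ − ⌊836/108⌋ = 7 − 7 = 0
n=77: ⌊(78·11)/108⌋ − ⌊(77·11)/108⌋ = ⌊858/108⌋ − ⌊847/108⌋ = 7 − 7 = 0
n=78: ⌊(79·11)/108⌋ − ⌊(78·11)/108⌋ = ⌊869/108⌋ − ⌊858/108⌋ = 8 − 7 = 1
n=79: ⌊(80·11)/108⌋ − ⌊(79·11)/108⌋ = ⌊880/108⌋ − ⌊869/108⌋ = 8 − 8 = 0
n=80: ⌊(81·11)/108⌋ − ⌊(80·11)/108⌋ = ⌊891/108⌋ − ⌊880/108⌋ = 8 − 8 = 0
n=81: ⌊(82·11)/108⌋ − ⌊(81·11)/108⌋ = ⌊902/108⌋ − ⌊891/108⌋ = 8 − 8 = 0
n=82: ⌊(83·11)/108⌋ − ⌊(82·11)/108⌋ = ⌊913/108⌋ − ⌊902/108⌋ = 8 − 8 = 0
n=83: ⌊(84·11)/108⌋ − ⌊(83·11)/108⌋ = ⌊924/108⌋ − ⌊913/108⌋ = 8 − 8 = 0
n=84: ⌊(85·11)/108⌋ − ⌊(84·11)/108⌋ = ⌊935/108⌋ − ⌊924/108⌋ = 8 − 8 = 0
n=85: ⌊(86·11)/108⌋ − ⌊(85·11)/108⌋ = ⌊946/108⌋ − ⌊935/108⌋ = 8 − 8 = 0
n=86: ⌊(87·11)/108⌋ − ⌊(86·11)/108⌋ = ⌊957/108⌋ − ⌊946/108⌋ = 8 − 8 = 0
n=87: ⌊(88·11)/108⌋ − ⌊(87·11)/108⌋ = ⌊968/108⌋ − ⌊957/108⌋ = 8 − 8 = 0
n=88: ⌊(89·11)/108⌋ − ⌊(88·11)/108⌋ = ⌊979/108⌋ − ⌊968/108⌋ = 9 − 8 = 1
n=89: ⌊(90·11)/108⌋ − ⌊(89·11)/108⌋ = ⌊990/108⌋ − ⌊979/108⌋ = 9 − 9 = 0
n=90: ⌊(91·11)/108⌋ − ⌊(90·11)/108⌋ = ⌊1001/108⌋ − ⌊990/108⌋ = 9 − 9 = 0
n=91: ⌊(92·11)/108⌋ − ⌊(91·11)/108⌋ = ⌊1012/108⌋ − ⌊1001/108⌋ = 9 − 9 = 0
n=92: ⌊(93·11)/108⌋ − ⌊(92·11)/108⌋ = ⌊1023/108⌋ − ⌊1012/108⌋ = 9 − 9 = 0
n=93: ⌊(94·11)/108⌋ − ⌊(93·11)/108⌋ = ⌊1034/108⌋ − ⌊1023/108⌋ = 9 − 9 = 0
n=94: ⌊(95·11)/108⌋ − ⌊(94·11)/108⌋ = ⌊1045/108⌋ − ⌊1034/108⌋ = 9 − 9 = 0
n=95: ⌊(96·11)/108⌋ − ⌊(95·11)/108⌋ = ⌊1056/108⌋ − ⌊1045/108⌋ = 9 − 9 = 0
n=96: ⌊(97·11)/108⌋ − ⌊(96·11)/108⌋ = ⌊1067/108⌋ − ⌊1056/108⌋ = 9 − 9 = 0
n=97: ⌊(98·11)/108⌋ − ⌊(97·11)/108⌋ = ⌊1078/108⌋ − ⌊1067/108⌋ = 9 − 9 = 0
n=98: ⌊(99·11)/108⌋ − ⌊(98·11)/108⌋ = ⌊1089/108⌋ − ⌊1078/108⌋ = 10 − 9 = 1
n=99: ⌊(100·11)/108⌋ − ⌊(99·11)/108⌋ = ⌊1100/108⌋ − ⌊1089/108⌋ = 10 − 10 = 0
n=100: ⌊(101·11)/108⌋ − ⌊(100·11)/108⌋ = ⌊1111/108⌋ − ⌊1100/108⌋ = 10 − 10 = 0
n=101: ⌊(102·11)/108⌋ − ⌊(101·11)/108⌋ = ⌊1122/108⌋ − ⌊1111/108⌋ = 10 − 10 = 0
n=102: ⌊(103·11)/108⌋ − ⌊(102·11)/108⌋ = ⌊1133/108⌋ − ⌊1122/108⌋ = 10 − 10 = 0
n=103: ⌊(104·11)/108⌋ − ⌊(103·11)/108⌋ = ⌊1144/108⌋ − ⌊1133/108⌋ = 10 − 10 = 0
n=104: ⌊(105·11)/108⌋ − ⌊(104·11)/108⌋ = ⌊1155/108⌋ − ⌊1144/108⌋ = 10 − 10 = 0
n=105: ⌊(106·11)/108⌋ − ⌊(105·11)/108⌋ = ⌊1166/108⌋ − ⌊1155/108⌋ = 10 − 10 = 0


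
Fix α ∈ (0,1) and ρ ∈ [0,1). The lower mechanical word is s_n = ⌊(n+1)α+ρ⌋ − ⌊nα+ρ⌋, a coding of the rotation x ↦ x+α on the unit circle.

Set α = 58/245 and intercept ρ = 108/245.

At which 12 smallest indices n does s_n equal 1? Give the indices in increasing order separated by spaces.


n=0: ⌊166/245⌋−⌊108/245⌋ = 0−0 = 0
n=1: ⌊224/245⌋−⌊166/245⌋ = 0−0 = 0
n=2: ⌊282/245⌋−⌊224/245⌋ = 1−0 = 1  ← one
n=3: ⌊340/245⌋−⌊282/245⌋ = 1−1 = 0
n=4: ⌊398/245⌋−⌊340/245⌋ = 1−1 = 0
n=5: ⌊456/245⌋−⌊398/245⌋ = 1−1 = 0
n=6: ⌊514/245⌋−⌊456/245⌋ = 2−1 = 1  ← one
n=7: ⌊572/245⌋−⌊514/245⌋ = 2−2 = 0
n=8: ⌊630/245⌋−⌊572/245⌋ = 2−2 = 0
n=9: ⌊688/245⌋−⌊630/245⌋ = 2−2 = 0
n=10: ⌊746/245⌋−⌊688/245⌋ = 3−2 = 1  ← one
n=11: ⌊804/245⌋−⌊746/245⌋ = 3−3 = 0
n=12: ⌊862/245⌋−⌊804/245⌋ = 3−3 = 0
n=13: ⌊920/245⌋−⌊862/245⌋ = 3−3 = 0
n=14: ⌊978/245⌋−⌊920/245⌋ = 3−3 = 0
n=15: ⌊1036/245⌋−⌊978/245⌋ = 4−3 = 1  ← one
n=16: ⌊1094/245⌋−⌊1036/245⌋ = 4−4 = 0
n=17: ⌊1152/245⌋−⌊1094/245⌋ = 4−4 = 0
n=18: ⌊1210/245⌋−⌊1152/245⌋ = 4−4 = 0
n=19: ⌊1268/245⌋−⌊1210/245⌋ = 5−4 = 1  ← one
n=20: ⌊1326/245⌋−⌊1268/245⌋ = 5−5 = 0
n=21: ⌊1384/245⌋−⌊1326/245⌋ = 5−5 = 0
n=22: ⌊1442/245⌋−⌊1384/245⌋ = 5−5 = 0
n=23: ⌊1500/245⌋−⌊1442/245⌋ = 6−5 = 1  ← one
n=24: ⌊1558/245⌋−⌊1500/245⌋ = 6−6 = 0
n=25: ⌊1616/245⌋−⌊1558/245⌋ = 6−6 = 0
n=26: ⌊1674/245⌋−⌊1616/245⌋ = 6−6 = 0
n=27: ⌊1732/245⌋−⌊1674/245⌋ = 7−6 = 1  ← one
n=28: ⌊1790/245⌋−⌊1732/245⌋ = 7−7 = 0
n=29: ⌊1848/245⌋−⌊1790/245⌋ = 7−7 = 0
n=30: ⌊1906/245⌋−⌊1848/245⌋ = 7−7 = 0
n=31: ⌊1964/245⌋−⌊1906/245⌋ = 8−7 = 1  ← one
n=32: ⌊2022/245⌋−⌊1964/245⌋ = 8−8 = 0
n=33: ⌊2080/245⌋−⌊2022/245⌋ = 8−8 = 0
n=34: ⌊2138/245⌋−⌊2080/245⌋ = 8−8 = 0
n=35: ⌊2196/245⌋−⌊2138/245⌋ = 8−8 = 0
n=36: ⌊2254/245⌋−⌊2196/245⌋ = 9−8 = 1  ← one
n=37: ⌊2312/245⌋−⌊2254/245⌋ = 9−9 = 0
n=38: ⌊2370/245⌋−⌊2312/245⌋ = 9−9 = 0
n=39: ⌊2428/245⌋−⌊2370/245⌋ = 9−9 = 0
n=40: ⌊2486/245⌋−⌊2428/245⌋ = 10−9 = 1  ← one
n=41: ⌊2544/245⌋−⌊2486/245⌋ = 10−10 = 0
n=42: ⌊2602/245⌋−⌊2544/245⌋ = 10−10 = 0
n=43: ⌊2660/245⌋−⌊2602/245⌋ = 10−10 = 0
n=44: ⌊2718/245⌋−⌊2660/245⌋ = 11−10 = 1  ← one
n=45: ⌊2776/245⌋−⌊2718/245⌋ = 11−11 = 0
n=46: ⌊2834/245⌋−⌊2776/245⌋ = 11−11 = 0
n=47: ⌊2892/245⌋−⌊2834/245⌋ = 11−11 = 0
n=48: ⌊2950/245⌋−⌊2892/245⌋ = 12−11 = 1  ← one
positions of the first 12 ones: 2 6 10 15 19 23 27 31 36 40 44 48

2 6 10 15 19 23 27 31 36 40 44 48
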